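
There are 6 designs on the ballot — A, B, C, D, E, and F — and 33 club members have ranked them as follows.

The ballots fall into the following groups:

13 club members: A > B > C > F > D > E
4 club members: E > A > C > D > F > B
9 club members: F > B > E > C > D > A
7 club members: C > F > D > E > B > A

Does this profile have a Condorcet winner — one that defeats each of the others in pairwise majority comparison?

Head-to-head results (33 voters total):
A vs B: A wins 17–16.
A vs C: A wins 17–16.
A vs D: A wins 17–16.
A vs E: E wins 20–13.
A vs F: A wins 17–16.
B vs C: B wins 22–11.
B vs D: B wins 22–11.
B vs E: B wins 22–11.
B vs F: F wins 20–13.
C vs D: C wins 33–0.
C vs E: C wins 20–13.
C vs F: C wins 24–9.
D vs E: D wins 20–13.
D vs F: F wins 29–4.
E vs F: F wins 29–4.
No candidate beats all others: A beats B beats E beats A, a majority cycle.

No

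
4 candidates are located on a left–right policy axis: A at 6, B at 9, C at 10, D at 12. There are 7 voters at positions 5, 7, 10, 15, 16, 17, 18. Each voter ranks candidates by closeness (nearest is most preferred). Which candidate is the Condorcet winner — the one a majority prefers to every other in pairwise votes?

D

With single-peaked preferences on a line, the Condorcet winner is the candidate closest to the median voter.
The median voter (position 15) is closest to D at 12.
Check: D vs C — voters closer to D: 4 of 7.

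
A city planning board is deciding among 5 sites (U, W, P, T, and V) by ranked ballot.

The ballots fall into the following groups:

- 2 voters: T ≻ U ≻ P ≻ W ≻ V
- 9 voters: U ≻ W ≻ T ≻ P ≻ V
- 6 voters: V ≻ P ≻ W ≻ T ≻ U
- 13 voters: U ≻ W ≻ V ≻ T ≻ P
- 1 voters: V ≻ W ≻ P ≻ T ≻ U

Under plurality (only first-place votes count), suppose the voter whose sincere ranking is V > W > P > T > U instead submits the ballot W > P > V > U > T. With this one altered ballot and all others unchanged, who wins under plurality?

First-place totals with the altered ballot: U 22, W 1, P 0, T 2, V 6.
The winner is unchanged: still U.

U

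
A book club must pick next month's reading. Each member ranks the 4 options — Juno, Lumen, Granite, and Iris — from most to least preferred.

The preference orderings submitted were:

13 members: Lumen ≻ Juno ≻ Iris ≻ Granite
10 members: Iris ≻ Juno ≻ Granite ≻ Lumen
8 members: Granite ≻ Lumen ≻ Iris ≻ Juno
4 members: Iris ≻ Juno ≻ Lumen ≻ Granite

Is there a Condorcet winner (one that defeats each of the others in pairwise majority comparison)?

No

Head-to-head results (35 voters total):
Juno vs Lumen: Lumen wins 21–14.
Juno vs Granite: Juno wins 27–8.
Juno vs Iris: Iris wins 22–13.
Lumen vs Granite: Granite wins 18–17.
Lumen vs Iris: Lumen wins 21–14.
Granite vs Iris: Iris wins 27–8.
No candidate beats all others: Juno beats Granite beats Lumen beats Juno, a majority cycle.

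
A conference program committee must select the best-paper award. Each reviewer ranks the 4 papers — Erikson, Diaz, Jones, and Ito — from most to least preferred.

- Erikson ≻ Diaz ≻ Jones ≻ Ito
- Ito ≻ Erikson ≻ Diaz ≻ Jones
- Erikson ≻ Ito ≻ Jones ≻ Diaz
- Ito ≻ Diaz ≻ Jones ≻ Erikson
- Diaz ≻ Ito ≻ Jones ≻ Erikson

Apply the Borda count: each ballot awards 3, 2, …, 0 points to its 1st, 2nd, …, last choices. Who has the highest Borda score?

Borda scores:
  Erikson: 3 + 2 + 3 + 0 + 0 = 8
  Diaz: 2 + 1 + 0 + 2 + 3 = 8
  Jones: 1 + 0 + 1 + 1 + 1 = 4
  Ito: 0 + 3 + 2 + 3 + 2 = 10
Ito has the highest total.

Ito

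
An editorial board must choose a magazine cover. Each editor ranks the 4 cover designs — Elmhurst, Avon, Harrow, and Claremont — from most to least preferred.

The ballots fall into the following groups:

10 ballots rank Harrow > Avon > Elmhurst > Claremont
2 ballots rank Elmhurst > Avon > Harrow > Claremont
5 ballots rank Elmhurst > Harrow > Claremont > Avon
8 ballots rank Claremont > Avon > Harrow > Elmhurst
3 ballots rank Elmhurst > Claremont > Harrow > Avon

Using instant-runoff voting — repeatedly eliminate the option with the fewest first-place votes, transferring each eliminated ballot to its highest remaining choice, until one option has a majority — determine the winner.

Harrow

Round 1: Elmhurst 10, Harrow 10, Claremont 8, Avon 0. Avon has the fewest and is eliminated.
Round 2: Elmhurst 10, Harrow 10, Claremont 8. Claremont has the fewest and is eliminated.
Round 3: Harrow 18, Elmhurst 10. Harrow has a majority.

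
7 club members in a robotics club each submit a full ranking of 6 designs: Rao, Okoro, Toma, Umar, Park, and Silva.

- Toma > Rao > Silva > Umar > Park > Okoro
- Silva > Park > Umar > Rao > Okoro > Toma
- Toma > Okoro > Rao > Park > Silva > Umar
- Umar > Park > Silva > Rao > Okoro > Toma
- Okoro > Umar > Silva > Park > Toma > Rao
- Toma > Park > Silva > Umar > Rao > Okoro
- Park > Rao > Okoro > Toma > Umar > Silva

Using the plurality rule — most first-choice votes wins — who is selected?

First-place vote totals:
  Rao: 0
  Okoro: 1
  Toma: 3
  Umar: 1
  Park: 1
  Silva: 1
Toma has the most first-place votes.

Toma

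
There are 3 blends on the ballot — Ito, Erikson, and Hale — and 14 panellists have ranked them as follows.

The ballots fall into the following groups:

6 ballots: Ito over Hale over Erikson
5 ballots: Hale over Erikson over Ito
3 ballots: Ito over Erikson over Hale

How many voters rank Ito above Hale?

9

Ballots ranking Ito above Hale: 6+3 = 9.
Ballots ranking Hale above Ito: 5.
So 9 of 14 voters prefer Ito to Hale.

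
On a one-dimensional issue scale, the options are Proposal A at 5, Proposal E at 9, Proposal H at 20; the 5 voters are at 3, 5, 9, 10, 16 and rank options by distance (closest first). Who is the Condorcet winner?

With single-peaked preferences on a line, the Condorcet winner is the candidate closest to the median voter.
The median voter (position 9) is closest to Proposal E at 9.
Check: Proposal E vs Proposal H — voters closer to Proposal E: 4 of 5.

Proposal E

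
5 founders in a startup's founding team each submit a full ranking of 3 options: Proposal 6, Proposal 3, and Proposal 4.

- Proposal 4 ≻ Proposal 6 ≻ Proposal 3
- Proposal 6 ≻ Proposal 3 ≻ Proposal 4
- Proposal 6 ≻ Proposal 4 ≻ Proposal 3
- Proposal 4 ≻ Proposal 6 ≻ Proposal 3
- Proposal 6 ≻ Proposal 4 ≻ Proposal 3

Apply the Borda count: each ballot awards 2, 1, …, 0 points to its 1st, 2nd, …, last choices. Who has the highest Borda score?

Proposal 6

Borda scores:
  Proposal 6: 1 + 2 + 2 + 1 + 2 = 8
  Proposal 3: 0 + 1 + 0 + 0 + 0 = 1
  Proposal 4: 2 + 0 + 1 + 2 + 1 = 6
Proposal 6 has the highest total.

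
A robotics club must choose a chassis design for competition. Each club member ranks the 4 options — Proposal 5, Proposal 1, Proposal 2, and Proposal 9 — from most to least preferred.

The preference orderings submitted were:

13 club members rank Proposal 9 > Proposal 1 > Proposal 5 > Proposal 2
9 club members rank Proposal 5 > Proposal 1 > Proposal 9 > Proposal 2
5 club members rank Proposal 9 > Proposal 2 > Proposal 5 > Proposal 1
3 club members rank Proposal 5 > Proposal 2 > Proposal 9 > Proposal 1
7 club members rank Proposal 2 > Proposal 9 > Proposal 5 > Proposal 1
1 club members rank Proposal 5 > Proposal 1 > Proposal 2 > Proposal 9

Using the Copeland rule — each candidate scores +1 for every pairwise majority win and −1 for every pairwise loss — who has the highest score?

Proposal 9

Pairwise results:
  Proposal 5 vs Proposal 1: Proposal 5 wins 25–13.
  Proposal 5 vs Proposal 2: Proposal 5 wins 26–12.
  Proposal 5 vs Proposal 9: Proposal 9 wins 25–13.
  Proposal 1 vs Proposal 2: Proposal 1 wins 23–15.
  Proposal 1 vs Proposal 9: Proposal 9 wins 28–10.
  Proposal 2 vs Proposal 9: Proposal 9 wins 27–11.
Copeland scores (wins − losses):
  Proposal 5: 2 − 1 = 1
  Proposal 1: 1 − 2 = -1
  Proposal 2: 0 − 3 = -3
  Proposal 9: 3 − 0 = 3
Proposal 9 has the best Copeland score.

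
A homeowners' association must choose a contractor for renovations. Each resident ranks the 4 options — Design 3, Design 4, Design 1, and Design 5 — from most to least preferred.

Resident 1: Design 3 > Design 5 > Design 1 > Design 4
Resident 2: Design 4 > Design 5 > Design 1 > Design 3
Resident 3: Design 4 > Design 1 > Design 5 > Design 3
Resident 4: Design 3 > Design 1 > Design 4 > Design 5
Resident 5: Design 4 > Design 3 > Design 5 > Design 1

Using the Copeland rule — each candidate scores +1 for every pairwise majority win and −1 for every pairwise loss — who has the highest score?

Design 4

Pairwise results:
  Design 3 vs Design 4: Design 4 wins 3–2.
  Design 3 vs Design 1: Design 3 wins 3–2.
  Design 3 vs Design 5: Design 3 wins 3–2.
  Design 4 vs Design 1: Design 4 wins 3–2.
  Design 4 vs Design 5: Design 4 wins 4–1.
  Design 1 vs Design 5: Design 5 wins 3–2.
Copeland scores (wins − losses):
  Design 3: 2 − 1 = 1
  Design 4: 3 − 0 = 3
  Design 1: 0 − 3 = -3
  Design 5: 1 − 2 = -1
Design 4 has the best Copeland score.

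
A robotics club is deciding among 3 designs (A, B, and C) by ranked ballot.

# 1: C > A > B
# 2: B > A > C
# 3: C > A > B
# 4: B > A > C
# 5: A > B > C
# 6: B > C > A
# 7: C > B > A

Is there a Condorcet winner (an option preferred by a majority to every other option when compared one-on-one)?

Head-to-head results (7 voters total):
A vs B: B wins 4–3.
A vs C: C wins 4–3.
B vs C: B wins 4–3.
B beats each rival — A (4–3), C (4–3) — so B is the Condorcet winner.

Yes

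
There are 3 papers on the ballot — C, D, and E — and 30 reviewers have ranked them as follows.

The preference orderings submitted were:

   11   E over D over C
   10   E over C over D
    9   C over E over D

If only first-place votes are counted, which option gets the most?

E

First-place vote totals:
  C: 9
  D: 0
  E: 21
E has the most first-place votes.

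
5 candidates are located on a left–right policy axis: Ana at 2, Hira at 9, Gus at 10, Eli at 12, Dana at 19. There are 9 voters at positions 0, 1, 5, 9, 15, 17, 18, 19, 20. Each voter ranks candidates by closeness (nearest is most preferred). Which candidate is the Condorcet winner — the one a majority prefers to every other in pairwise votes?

With single-peaked preferences on a line, the Condorcet winner is the candidate closest to the median voter.
The median voter (position 15) is closest to Eli at 12.
Check: Eli vs Dana — voters closer to Eli: 5 of 9.

Eli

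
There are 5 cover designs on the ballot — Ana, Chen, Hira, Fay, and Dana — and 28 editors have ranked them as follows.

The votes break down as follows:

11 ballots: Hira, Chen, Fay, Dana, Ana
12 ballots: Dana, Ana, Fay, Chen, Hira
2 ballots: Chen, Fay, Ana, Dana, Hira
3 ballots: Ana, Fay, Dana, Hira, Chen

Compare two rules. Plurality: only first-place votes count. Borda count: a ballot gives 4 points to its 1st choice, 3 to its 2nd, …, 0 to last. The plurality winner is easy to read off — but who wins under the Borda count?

Plurality first-place counts: Ana 3, Chen 2, Hira 11, Fay 0, Dana 12 → Dana.
Borda totals: Ana 52, Chen 53, Hira 47, Fay 61, Dana 67 → Dana.

Dana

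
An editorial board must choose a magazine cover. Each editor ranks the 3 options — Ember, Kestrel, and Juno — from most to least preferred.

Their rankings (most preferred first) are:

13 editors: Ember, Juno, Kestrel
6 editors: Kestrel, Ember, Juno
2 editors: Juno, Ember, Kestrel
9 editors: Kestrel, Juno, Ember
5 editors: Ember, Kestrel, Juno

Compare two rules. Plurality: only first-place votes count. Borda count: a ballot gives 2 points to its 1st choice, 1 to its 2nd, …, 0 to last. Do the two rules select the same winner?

Plurality first-place counts: Ember 18, Kestrel 15, Juno 2 → Ember.
Borda totals: Ember 44, Kestrel 35, Juno 26 → Ember.
The two rules agree on Ember.

Yes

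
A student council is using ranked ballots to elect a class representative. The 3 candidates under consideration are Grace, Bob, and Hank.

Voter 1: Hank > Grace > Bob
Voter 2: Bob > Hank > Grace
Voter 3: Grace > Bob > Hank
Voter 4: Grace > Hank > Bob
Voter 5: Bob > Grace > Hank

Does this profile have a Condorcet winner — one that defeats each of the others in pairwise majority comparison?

Head-to-head results (5 voters total):
Grace vs Bob: Grace wins 3–2.
Grace vs Hank: Grace wins 3–2.
Bob vs Hank: Bob wins 3–2.
Grace beats each rival — Bob (3–2), Hank (3–2) — so Grace is the Condorcet winner.

Yes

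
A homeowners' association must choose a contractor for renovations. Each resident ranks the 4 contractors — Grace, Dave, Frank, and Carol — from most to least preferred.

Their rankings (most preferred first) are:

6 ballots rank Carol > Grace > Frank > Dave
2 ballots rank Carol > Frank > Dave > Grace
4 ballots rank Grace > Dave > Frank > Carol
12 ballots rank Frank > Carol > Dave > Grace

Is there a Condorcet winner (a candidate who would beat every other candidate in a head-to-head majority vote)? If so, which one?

Head-to-head results (24 voters total):
Grace vs Dave: Dave wins 14–10.
Grace vs Frank: Frank wins 14–10.
Grace vs Carol: Carol wins 20–4.
Dave vs Frank: Frank wins 20–4.
Dave vs Carol: Carol wins 20–4.
Frank vs Carol: Frank wins 16–8.
Frank beats each rival — Grace (14–10), Dave (20–4), Carol (16–8) — so Frank is the Condorcet winner.

Frank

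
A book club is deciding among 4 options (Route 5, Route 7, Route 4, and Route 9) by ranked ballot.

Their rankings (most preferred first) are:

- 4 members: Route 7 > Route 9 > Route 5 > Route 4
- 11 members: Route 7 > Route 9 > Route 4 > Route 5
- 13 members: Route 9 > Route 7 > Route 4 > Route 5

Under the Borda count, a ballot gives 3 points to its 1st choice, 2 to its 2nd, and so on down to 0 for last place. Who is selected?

Route 7

Borda scores:
  Route 5: 4·1 + 11·0 + 13·0 = 4
  Route 7: 4·3 + 11·3 + 13·2 = 71
  Route 4: 4·0 + 11·1 + 13·1 = 24
  Route 9: 4·2 + 11·2 + 13·3 = 69
Route 7 has the highest total.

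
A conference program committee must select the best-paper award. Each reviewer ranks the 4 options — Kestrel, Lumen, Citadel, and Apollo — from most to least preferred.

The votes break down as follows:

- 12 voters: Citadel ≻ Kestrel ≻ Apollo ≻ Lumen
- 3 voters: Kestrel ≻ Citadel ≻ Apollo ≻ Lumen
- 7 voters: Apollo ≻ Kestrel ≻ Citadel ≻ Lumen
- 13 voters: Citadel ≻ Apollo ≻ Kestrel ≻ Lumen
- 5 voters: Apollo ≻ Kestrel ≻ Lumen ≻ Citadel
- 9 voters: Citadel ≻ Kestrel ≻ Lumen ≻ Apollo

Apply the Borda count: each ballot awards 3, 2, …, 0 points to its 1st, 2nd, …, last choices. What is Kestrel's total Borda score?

88

Borda scores:
  Kestrel: 12·2 + 3·3 + 7·2 + 13·1 + 5·2 + 9·2 = 88
  Lumen: 12·0 + 3·0 + 7·0 + 13·0 + 5·1 + 9·1 = 14
  Citadel: 12·3 + 3·2 + 7·1 + 13·3 + 5·0 + 9·3 = 115
  Apollo: 12·1 + 3·1 + 7·3 + 13·2 + 5·3 + 9·0 = 77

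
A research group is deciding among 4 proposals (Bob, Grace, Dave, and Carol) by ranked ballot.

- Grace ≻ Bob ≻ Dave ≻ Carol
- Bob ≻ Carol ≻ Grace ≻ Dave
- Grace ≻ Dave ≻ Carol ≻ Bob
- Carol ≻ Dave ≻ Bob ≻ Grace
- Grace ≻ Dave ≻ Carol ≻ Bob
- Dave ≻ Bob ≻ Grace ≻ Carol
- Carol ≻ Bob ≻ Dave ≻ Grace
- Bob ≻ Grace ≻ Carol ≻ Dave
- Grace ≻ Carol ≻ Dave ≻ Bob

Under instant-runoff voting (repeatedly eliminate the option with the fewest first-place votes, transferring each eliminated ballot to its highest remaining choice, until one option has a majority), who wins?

Round 1: Grace 4, Bob 2, Carol 2, Dave 1. Dave has the fewest and is eliminated.
Round 2: Grace 4, Bob 3, Carol 2. Carol has the fewest and is eliminated.
Round 3: Bob 5, Grace 4. Bob has a majority.

Bob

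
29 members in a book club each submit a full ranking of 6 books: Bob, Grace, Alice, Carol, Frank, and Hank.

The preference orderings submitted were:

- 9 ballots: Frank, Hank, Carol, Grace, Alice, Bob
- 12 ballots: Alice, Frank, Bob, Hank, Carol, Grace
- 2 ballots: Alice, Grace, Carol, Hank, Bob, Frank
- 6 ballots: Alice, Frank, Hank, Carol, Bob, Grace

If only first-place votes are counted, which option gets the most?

Alice

First-place vote totals:
  Bob: 0
  Grace: 0
  Alice: 20
  Carol: 0
  Frank: 9
  Hank: 0
Alice has the most first-place votes.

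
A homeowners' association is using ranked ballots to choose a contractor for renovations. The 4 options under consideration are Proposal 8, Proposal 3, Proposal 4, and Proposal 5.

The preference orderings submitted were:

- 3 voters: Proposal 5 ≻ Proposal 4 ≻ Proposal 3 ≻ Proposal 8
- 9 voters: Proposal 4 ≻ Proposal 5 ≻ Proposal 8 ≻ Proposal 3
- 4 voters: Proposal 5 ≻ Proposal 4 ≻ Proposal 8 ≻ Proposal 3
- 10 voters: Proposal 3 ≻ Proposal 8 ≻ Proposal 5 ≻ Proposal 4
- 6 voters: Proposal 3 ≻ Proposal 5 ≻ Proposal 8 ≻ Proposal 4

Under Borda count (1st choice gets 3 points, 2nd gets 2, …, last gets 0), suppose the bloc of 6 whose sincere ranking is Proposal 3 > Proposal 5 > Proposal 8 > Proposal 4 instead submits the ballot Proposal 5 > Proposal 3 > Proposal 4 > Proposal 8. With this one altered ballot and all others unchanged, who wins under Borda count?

Borda totals with the altered ballot: Proposal 8 33, Proposal 3 45, Proposal 4 47, Proposal 5 67.
The winner is unchanged: still Proposal 5.

Proposal 5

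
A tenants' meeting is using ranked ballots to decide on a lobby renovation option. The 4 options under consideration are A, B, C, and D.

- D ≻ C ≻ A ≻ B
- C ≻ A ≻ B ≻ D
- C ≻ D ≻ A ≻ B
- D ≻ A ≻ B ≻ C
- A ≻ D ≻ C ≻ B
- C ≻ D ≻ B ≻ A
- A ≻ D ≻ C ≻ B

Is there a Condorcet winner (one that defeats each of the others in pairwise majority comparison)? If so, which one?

D

Head-to-head results (7 voters total):
A vs B: A wins 6–1.
A vs C: C wins 4–3.
A vs D: D wins 4–3.
B vs C: C wins 6–1.
B vs D: D wins 6–1.
C vs D: D wins 4–3.
D beats each rival — A (4–3), B (6–1), C (4–3) — so D is the Condorcet winner.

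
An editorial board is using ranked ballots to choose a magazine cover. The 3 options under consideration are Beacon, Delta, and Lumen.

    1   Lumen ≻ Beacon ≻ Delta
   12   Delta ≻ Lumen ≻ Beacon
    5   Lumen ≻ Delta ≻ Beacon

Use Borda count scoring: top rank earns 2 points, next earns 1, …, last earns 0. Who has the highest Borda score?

Delta

Borda scores:
  Beacon: 1 + 12·0 + 5·0 = 1
  Delta: 0 + 12·2 + 5·1 = 29
  Lumen: 2 + 12·1 + 5·2 = 24
Delta has the highest total.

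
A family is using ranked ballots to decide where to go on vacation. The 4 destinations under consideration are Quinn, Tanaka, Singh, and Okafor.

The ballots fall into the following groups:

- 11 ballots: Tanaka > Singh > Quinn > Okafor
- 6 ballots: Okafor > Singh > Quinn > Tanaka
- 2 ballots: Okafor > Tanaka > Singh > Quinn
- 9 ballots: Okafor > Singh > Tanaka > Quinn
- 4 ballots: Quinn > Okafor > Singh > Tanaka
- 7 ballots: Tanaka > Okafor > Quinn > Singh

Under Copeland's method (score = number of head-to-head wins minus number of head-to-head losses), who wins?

Okafor

Pairwise results:
  Quinn vs Tanaka: Tanaka wins 29–10.
  Quinn vs Singh: Singh wins 28–11.
  Quinn vs Okafor: Okafor wins 24–15.
  Tanaka vs Singh: Tanaka wins 20–19.
  Tanaka vs Okafor: Okafor wins 21–18.
  Singh vs Okafor: Okafor wins 28–11.
Copeland scores (wins − losses):
  Quinn: 0 − 3 = -3
  Tanaka: 2 − 1 = 1
  Singh: 1 − 2 = -1
  Okafor: 3 − 0 = 3
Okafor has the best Copeland score.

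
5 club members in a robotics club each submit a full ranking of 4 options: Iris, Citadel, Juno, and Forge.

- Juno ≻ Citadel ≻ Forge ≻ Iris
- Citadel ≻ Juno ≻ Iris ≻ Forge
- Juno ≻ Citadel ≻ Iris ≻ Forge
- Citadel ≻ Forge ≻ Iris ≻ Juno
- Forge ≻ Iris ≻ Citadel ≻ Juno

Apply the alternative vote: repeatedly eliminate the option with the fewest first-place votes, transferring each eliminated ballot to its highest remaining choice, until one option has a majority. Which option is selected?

Round 1: Citadel 2, Juno 2, Forge 1, Iris 0. Iris has the fewest and is eliminated.
Round 2: Citadel 2, Juno 2, Forge 1. Forge has the fewest and is eliminated.
Round 3: Citadel 3, Juno 2. Citadel has a majority.

Citadel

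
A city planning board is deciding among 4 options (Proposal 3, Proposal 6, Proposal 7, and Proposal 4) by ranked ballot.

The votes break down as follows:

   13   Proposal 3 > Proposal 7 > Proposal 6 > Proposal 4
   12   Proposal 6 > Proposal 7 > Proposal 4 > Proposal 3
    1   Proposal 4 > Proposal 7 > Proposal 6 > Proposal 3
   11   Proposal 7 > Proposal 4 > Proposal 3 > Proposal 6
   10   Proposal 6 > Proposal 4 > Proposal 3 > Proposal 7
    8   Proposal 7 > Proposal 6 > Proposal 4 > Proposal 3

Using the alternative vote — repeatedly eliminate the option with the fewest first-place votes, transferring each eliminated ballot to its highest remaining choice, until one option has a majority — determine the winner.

Proposal 7

Round 1: Proposal 6 22, Proposal 7 19, Proposal 3 13, Proposal 4 1. Proposal 4 has the fewest and is eliminated.
Round 2: Proposal 6 22, Proposal 7 20, Proposal 3 13. Proposal 3 has the fewest and is eliminated.
Round 3: Proposal 7 33, Proposal 6 22. Proposal 7 has a majority.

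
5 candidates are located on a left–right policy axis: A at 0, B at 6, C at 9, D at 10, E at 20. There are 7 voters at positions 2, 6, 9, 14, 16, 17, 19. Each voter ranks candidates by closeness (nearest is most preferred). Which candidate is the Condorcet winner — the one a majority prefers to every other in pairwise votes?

With single-peaked preferences on a line, the Condorcet winner is the candidate closest to the median voter.
The median voter (position 14) is closest to D at 10.
Check: D vs C — voters closer to D: 4 of 7.

D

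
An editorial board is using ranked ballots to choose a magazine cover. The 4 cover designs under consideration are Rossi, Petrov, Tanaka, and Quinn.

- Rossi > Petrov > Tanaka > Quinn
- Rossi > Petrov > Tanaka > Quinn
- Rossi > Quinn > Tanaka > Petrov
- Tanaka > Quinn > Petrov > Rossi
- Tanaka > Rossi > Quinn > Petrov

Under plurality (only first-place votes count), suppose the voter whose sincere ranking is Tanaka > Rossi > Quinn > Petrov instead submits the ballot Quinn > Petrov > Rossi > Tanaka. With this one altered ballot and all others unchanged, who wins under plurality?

First-place totals with the altered ballot: Rossi 3, Petrov 0, Tanaka 1, Quinn 1.
The winner is unchanged: still Rossi.

Rossi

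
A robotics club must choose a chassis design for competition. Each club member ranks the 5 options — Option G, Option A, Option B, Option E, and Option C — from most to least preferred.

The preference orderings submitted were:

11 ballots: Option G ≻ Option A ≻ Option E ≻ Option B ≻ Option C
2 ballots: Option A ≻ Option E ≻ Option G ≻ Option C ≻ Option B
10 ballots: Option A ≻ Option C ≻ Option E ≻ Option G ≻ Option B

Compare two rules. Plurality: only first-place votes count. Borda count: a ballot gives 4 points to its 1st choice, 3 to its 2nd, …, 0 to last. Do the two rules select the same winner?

Plurality first-place counts: Option G 11, Option A 12, Option B 0, Option E 0, Option C 0 → Option A.
Borda totals: Option G 58, Option A 81, Option B 11, Option E 48, Option C 32 → Option A.
The two rules agree on Option A.

Yes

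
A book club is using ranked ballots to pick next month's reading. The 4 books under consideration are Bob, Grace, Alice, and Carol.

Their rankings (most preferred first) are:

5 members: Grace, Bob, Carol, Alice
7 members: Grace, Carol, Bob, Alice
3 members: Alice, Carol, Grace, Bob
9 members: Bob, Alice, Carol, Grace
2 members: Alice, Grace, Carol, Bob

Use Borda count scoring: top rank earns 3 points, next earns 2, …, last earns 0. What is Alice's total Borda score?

Borda scores:
  Bob: 5·2 + 7·1 + 3·0 + 9·3 + 2·0 = 44
  Grace: 5·3 + 7·3 + 3·1 + 9·0 + 2·2 = 43
  Alice: 5·0 + 7·0 + 3·3 + 9·2 + 2·3 = 33
  Carol: 5·1 + 7·2 + 3·2 + 9·1 + 2·1 = 36

33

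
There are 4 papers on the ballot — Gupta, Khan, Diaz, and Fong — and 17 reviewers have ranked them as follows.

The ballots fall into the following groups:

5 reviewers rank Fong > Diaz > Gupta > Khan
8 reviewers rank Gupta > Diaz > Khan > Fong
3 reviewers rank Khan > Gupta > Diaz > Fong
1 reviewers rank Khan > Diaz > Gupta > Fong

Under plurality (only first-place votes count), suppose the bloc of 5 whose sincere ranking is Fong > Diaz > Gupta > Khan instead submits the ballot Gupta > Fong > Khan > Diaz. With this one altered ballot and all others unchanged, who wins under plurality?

First-place totals with the altered ballot: Gupta 13, Khan 4, Diaz 0, Fong 0.
The winner is unchanged: still Gupta.

Gupta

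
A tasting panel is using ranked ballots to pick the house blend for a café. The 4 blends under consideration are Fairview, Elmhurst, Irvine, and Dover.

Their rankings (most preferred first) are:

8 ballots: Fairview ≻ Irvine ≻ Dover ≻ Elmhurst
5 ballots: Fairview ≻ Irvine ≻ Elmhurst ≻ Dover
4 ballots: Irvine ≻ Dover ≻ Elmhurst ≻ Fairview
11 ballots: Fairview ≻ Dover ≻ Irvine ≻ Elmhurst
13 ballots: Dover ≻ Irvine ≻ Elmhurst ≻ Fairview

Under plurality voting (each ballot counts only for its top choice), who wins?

Fairview

First-place vote totals:
  Fairview: 24
  Elmhurst: 0
  Irvine: 4
  Dover: 13
Fairview has the most first-place votes.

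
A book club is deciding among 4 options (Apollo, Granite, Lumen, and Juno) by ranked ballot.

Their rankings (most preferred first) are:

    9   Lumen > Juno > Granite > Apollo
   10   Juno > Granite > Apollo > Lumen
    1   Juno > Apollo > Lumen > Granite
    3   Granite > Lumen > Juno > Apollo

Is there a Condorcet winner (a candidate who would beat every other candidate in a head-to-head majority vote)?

Head-to-head results (23 voters total):
Apollo vs Granite: Granite wins 22–1.
Apollo vs Lumen: Lumen wins 12–11.
Apollo vs Juno: Juno wins 23–0.
Granite vs Lumen: Granite wins 13–10.
Granite vs Juno: Juno wins 20–3.
Lumen vs Juno: Lumen wins 12–11.
No candidate beats all others: Granite beats Lumen beats Juno beats Granite, a majority cycle.

No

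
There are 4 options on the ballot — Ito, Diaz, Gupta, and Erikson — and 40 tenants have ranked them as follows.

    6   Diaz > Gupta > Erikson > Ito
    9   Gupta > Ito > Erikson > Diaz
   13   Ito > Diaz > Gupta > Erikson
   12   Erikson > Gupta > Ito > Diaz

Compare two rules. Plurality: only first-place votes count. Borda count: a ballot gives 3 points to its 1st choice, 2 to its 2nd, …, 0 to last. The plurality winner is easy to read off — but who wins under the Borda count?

Gupta

Plurality first-place counts: Ito 13, Diaz 6, Gupta 9, Erikson 12 → Ito.
Borda totals: Ito 69, Diaz 44, Gupta 76, Erikson 51 → Gupta.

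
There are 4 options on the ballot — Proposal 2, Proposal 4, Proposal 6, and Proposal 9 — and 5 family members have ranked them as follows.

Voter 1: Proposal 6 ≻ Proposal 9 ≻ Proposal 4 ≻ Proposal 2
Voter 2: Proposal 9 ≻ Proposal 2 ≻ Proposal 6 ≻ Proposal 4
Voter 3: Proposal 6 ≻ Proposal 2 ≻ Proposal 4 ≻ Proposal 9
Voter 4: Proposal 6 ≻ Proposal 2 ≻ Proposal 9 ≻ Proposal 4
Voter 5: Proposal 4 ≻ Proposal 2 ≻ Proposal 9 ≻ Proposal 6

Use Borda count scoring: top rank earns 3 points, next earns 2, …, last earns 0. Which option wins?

Proposal 6

Borda scores:
  Proposal 2: 0 + 2 + 2 + 2 + 2 = 8
  Proposal 4: 1 + 0 + 1 + 0 + 3 = 5
  Proposal 6: 3 + 1 + 3 + 3 + 0 = 10
  Proposal 9: 2 + 3 + 0 + 1 + 1 = 7
Proposal 6 has the highest total.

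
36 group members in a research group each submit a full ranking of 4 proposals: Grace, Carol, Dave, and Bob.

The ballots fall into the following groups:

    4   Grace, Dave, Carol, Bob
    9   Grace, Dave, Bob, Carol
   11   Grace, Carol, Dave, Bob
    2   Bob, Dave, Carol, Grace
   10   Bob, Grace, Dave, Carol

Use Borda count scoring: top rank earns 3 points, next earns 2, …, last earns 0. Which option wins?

Grace

Borda scores:
  Grace: 4·3 + 9·3 + 11·3 + 2·0 + 10·2 = 92
  Carol: 4·1 + 9·0 + 11·2 + 2·1 + 10·0 = 28
  Dave: 4·2 + 9·2 + 11·1 + 2·2 + 10·1 = 51
  Bob: 4·0 + 9·1 + 11·0 + 2·3 + 10·3 = 45
Grace has the highest total.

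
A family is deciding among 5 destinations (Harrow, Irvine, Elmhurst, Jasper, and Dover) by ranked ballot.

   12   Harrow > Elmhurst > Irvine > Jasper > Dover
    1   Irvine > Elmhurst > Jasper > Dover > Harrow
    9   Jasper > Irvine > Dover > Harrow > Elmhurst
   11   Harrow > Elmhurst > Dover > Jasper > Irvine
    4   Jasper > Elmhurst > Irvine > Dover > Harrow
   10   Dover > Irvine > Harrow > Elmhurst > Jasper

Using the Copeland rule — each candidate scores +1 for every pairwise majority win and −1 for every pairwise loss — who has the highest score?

Pairwise results:
  Harrow vs Irvine: Irvine wins 24–23.
  Harrow vs Elmhurst: Harrow wins 42–5.
  Harrow vs Jasper: Harrow wins 33–14.
  Harrow vs Dover: Dover wins 24–23.
  Irvine vs Elmhurst: Elmhurst wins 27–20.
  Irvine vs Jasper: Jasper wins 24–23.
  Irvine vs Dover: Irvine wins 26–21.
  Elmhurst vs Jasper: Elmhurst wins 34–13.
  Elmhurst vs Dover: Elmhurst wins 28–19.
  Jasper vs Dover: Jasper wins 26–21.
Copeland scores (wins − losses):
  Harrow: 2 − 2 = 0
  Irvine: 2 − 2 = 0
  Elmhurst: 3 − 1 = 2
  Jasper: 2 − 2 = 0
  Dover: 1 − 3 = -2
Elmhurst has the best Copeland score.

Elmhurst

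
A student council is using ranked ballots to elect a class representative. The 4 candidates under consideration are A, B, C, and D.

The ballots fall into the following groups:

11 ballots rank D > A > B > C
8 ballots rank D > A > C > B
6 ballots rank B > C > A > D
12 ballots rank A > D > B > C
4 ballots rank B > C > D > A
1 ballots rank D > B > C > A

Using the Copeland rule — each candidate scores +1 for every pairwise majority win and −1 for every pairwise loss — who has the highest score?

Pairwise results:
  A vs B: A wins 31–11.
  A vs C: A wins 31–11.
  A vs D: D wins 24–18.
  B vs C: B wins 34–8.
  B vs D: D wins 32–10.
  C vs D: D wins 32–10.
Copeland scores (wins − losses):
  A: 2 − 1 = 1
  B: 1 − 2 = -1
  C: 0 − 3 = -3
  D: 3 − 0 = 3
D has the best Copeland score.

D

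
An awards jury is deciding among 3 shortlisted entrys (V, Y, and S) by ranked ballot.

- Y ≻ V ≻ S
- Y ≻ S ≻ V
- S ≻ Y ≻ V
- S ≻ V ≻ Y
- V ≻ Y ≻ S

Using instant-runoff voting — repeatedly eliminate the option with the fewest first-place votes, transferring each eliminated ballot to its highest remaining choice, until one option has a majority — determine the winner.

Round 1: Y 2, S 2, V 1. V has the fewest and is eliminated.
Round 2: Y 3, S 2. Y has a majority.

Y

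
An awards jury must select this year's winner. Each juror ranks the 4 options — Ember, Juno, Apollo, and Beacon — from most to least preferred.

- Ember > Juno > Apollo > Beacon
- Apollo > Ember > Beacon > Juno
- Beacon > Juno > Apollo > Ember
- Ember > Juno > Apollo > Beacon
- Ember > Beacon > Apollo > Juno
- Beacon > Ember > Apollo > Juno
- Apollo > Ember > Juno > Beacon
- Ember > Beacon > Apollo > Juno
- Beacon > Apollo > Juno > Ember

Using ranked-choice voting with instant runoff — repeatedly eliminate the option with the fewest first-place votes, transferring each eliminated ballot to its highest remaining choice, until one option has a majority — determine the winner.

Round 1: Ember 4, Beacon 3, Apollo 2, Juno 0. Juno has the fewest and is eliminated.
Round 2: Ember 4, Beacon 3, Apollo 2. Apollo has the fewest and is eliminated.
Round 3: Ember 6, Beacon 3. Ember has a majority.

Ember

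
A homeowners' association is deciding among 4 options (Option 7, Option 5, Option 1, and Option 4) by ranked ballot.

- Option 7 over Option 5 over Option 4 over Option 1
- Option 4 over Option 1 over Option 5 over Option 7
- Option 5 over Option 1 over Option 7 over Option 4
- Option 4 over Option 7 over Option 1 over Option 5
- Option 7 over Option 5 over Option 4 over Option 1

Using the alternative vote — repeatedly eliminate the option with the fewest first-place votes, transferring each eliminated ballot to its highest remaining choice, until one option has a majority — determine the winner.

Round 1: Option 7 2, Option 4 2, Option 5 1, Option 1 0. Option 1 has the fewest and is eliminated.
Round 2: Option 7 2, Option 4 2, Option 5 1. Option 5 has the fewest and is eliminated.
Round 3: Option 7 3, Option 4 2. Option 7 has a majority.

Option 7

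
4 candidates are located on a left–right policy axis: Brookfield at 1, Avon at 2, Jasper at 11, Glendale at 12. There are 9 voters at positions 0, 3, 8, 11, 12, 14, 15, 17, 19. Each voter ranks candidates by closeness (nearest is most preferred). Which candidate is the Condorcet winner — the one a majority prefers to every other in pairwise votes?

Glendale

With single-peaked preferences on a line, the Condorcet winner is the candidate closest to the median voter.
The median voter (position 12) is closest to Glendale at 12.
Check: Glendale vs Avon — voters closer to Glendale: 7 of 9.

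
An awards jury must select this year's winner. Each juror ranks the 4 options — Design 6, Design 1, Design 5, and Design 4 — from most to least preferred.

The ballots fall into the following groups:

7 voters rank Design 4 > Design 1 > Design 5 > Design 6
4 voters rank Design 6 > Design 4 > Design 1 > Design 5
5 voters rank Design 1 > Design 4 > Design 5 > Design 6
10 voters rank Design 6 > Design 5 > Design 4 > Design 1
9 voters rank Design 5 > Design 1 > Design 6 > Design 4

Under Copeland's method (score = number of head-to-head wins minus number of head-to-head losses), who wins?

Design 5

Pairwise results:
  Design 6 vs Design 1: Design 1 wins 21–14.
  Design 6 vs Design 5: Design 5 wins 21–14.
  Design 6 vs Design 4: Design 6 wins 23–12.
  Design 1 vs Design 5: Design 5 wins 19–16.
  Design 1 vs Design 4: Design 4 wins 21–14.
  Design 5 vs Design 4: Design 5 wins 19–16.
Copeland scores (wins − losses):
  Design 6: 1 − 2 = -1
  Design 1: 1 − 2 = -1
  Design 5: 3 − 0 = 3
  Design 4: 1 − 2 = -1
Design 5 has the best Copeland score.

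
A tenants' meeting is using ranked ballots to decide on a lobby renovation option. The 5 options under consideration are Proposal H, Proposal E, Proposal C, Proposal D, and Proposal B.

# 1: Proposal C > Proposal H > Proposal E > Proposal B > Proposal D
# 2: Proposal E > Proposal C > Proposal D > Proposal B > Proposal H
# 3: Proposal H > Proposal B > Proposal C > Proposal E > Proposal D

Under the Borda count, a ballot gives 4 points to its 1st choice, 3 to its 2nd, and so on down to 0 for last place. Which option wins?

Proposal C

Borda scores:
  Proposal H: 3 + 0 + 4 = 7
  Proposal E: 2 + 4 + 1 = 7
  Proposal C: 4 + 3 + 2 = 9
  Proposal D: 0 + 2 + 0 = 2
  Proposal B: 1 + 1 + 3 = 5
Proposal C has the highest total.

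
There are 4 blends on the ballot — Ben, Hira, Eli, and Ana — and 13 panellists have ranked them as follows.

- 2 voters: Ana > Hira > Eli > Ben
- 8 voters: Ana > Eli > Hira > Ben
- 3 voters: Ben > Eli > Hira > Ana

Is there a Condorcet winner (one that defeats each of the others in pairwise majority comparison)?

Yes

Head-to-head results (13 voters total):
Ben vs Hira: Hira wins 10–3.
Ben vs Eli: Eli wins 10–3.
Ben vs Ana: Ana wins 10–3.
Hira vs Eli: Eli wins 11–2.
Hira vs Ana: Ana wins 10–3.
Eli vs Ana: Ana wins 10–3.
Ana beats each rival — Ben (10–3), Hira (10–3), Eli (10–3) — so Ana is the Condorcet winner.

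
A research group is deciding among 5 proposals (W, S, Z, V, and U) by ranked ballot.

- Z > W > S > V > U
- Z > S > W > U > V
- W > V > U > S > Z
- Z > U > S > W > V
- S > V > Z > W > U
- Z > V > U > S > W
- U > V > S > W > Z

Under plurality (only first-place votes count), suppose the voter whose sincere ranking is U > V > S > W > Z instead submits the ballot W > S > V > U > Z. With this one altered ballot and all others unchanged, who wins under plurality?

First-place totals with the altered ballot: W 2, S 1, Z 4, V 0, U 0.
The winner is unchanged: still Z.

Z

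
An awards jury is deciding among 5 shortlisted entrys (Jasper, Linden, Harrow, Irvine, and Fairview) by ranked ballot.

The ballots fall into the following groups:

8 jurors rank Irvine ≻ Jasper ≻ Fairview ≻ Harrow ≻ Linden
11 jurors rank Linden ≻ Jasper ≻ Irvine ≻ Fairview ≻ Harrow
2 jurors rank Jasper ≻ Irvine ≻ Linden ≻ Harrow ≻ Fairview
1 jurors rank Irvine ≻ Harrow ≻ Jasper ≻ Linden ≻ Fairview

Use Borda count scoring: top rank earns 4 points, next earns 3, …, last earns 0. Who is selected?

Jasper

Borda scores:
  Jasper: 8·3 + 11·3 + 2·4 + 2 = 67
  Linden: 8·0 + 11·4 + 2·2 + 1 = 49
  Harrow: 8·1 + 11·0 + 2·1 + 3 = 13
  Irvine: 8·4 + 11·2 + 2·3 + 4 = 64
  Fairview: 8·2 + 11·1 + 2·0 + 0 = 27
Jasper has the highest total.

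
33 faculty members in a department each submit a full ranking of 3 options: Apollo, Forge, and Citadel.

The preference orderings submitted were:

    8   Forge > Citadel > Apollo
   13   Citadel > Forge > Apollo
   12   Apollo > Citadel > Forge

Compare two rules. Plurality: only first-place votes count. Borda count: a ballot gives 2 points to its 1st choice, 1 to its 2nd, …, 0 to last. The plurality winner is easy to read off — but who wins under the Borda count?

Plurality first-place counts: Apollo 12, Forge 8, Citadel 13 → Citadel.
Borda totals: Apollo 24, Forge 29, Citadel 46 → Citadel.

Citadel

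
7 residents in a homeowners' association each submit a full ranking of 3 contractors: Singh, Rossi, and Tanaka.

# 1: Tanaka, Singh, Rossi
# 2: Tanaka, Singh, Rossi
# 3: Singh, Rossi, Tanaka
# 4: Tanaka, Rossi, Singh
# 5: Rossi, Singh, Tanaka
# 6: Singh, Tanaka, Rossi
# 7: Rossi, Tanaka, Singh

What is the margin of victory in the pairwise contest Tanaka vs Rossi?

Ballots ranking Tanaka above Rossi: 4.
Ballots ranking Rossi above Tanaka: 3.
Tanaka wins 4–3, a margin of 1.

1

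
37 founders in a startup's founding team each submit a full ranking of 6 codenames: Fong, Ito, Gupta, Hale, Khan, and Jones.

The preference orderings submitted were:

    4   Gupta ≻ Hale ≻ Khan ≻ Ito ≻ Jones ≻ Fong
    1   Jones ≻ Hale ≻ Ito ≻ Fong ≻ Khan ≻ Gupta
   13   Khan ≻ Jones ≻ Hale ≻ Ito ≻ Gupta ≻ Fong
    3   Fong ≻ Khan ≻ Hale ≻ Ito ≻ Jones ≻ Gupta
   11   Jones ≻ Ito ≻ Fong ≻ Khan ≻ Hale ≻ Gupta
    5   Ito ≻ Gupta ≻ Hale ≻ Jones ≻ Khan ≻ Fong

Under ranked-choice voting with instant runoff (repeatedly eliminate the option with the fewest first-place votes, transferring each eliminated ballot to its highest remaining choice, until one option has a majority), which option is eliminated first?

Round 1: Khan 13, Jones 12, Ito 5, Gupta 4, Fong 3, Hale 0. Hale has the fewest and is eliminated.
Round 2: Khan 13, Jones 12, Ito 5, Gupta 4, Fong 3. Fong has the fewest and is eliminated.
Round 3: Khan 16, Jones 12, Ito 5, Gupta 4. Gupta has the fewest and is eliminated.
Round 4: Khan 20, Jones 12, Ito 5. Khan has a majority.

Hale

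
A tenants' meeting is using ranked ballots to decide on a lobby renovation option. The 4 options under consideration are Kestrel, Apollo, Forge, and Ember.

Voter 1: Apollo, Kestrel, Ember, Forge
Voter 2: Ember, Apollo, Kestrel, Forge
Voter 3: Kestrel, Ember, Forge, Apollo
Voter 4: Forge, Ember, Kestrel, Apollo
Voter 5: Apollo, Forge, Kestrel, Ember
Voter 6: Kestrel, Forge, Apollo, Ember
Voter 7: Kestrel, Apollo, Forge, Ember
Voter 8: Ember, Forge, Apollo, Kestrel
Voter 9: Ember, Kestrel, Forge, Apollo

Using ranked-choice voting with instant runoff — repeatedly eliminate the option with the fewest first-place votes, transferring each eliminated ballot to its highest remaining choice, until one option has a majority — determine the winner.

Kestrel

Round 1: Kestrel 3, Ember 3, Apollo 2, Forge 1. Forge has the fewest and is eliminated.
Round 2: Ember 4, Kestrel 3, Apollo 2. Apollo has the fewest and is eliminated.
Round 3: Kestrel 5, Ember 4. Kestrel has a majority.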